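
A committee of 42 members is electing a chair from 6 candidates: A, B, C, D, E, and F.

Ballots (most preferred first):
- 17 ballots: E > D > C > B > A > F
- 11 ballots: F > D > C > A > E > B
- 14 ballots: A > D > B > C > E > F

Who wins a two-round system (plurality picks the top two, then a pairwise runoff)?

A

Round 1 first-place votes: A 14, B 0, C 0, D 0, E 17, F 11. E and A advance.
Runoff: E is ranked above A on 17 ballots, A above E on 25.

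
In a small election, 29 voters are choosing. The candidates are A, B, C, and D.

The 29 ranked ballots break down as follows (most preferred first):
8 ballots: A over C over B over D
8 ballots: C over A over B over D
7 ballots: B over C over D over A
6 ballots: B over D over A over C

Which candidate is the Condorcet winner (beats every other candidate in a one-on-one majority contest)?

C

C vs A: 15–14
C vs B: 16–13
C vs D: 23–6
C beats every other candidate.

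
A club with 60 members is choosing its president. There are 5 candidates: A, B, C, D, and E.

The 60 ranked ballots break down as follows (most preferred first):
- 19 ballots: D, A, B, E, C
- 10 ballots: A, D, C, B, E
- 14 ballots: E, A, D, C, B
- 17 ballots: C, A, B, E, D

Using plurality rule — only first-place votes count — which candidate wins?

D

First-place votes: A 10, B 0, C 17, D 19, E 14.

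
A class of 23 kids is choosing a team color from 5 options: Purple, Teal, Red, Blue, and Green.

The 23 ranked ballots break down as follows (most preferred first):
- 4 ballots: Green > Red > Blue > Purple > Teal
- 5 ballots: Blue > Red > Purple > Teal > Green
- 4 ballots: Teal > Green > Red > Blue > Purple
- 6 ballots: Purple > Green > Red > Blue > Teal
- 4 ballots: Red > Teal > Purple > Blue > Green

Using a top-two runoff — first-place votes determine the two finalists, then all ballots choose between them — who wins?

Blue

Round 1 first-place votes: Purple 6, Teal 4, Red 4, Blue 5, Green 4. Purple and Blue advance.
Runoff: Purple is ranked above Blue on 10 ballots, Blue above Purple on 13.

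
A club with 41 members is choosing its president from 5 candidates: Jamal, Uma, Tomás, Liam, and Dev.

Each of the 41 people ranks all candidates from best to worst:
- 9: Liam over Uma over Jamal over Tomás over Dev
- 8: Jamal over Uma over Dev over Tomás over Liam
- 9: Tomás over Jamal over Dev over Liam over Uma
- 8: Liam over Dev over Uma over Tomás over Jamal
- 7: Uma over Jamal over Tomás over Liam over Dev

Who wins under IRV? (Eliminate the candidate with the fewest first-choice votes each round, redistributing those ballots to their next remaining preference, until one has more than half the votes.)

Jamal

Round 1: Jamal 8, Uma 7, Tomás 9, Liam 17, Dev 0. Dev eliminated.
Round 2: Jamal 8, Uma 7, Tomás 9, Liam 17. Uma eliminated.
Round 3: Jamal 15, Tomás 9, Liam 17. Tomás eliminated.
Round 4: Jamal 24, Liam 17. Jamal has a majority (≥21).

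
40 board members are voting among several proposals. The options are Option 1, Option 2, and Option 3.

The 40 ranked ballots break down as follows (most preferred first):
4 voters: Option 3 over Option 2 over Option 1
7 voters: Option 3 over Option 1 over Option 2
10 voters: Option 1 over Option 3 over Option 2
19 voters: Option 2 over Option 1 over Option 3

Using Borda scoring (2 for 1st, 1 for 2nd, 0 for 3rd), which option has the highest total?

Option 1

Option 1: 4×0 + 7×1 + 10×2 + 19×1 = 46
Option 2: 4×1 + 7×0 + 10×0 + 19×2 = 42
Option 3: 4×2 + 7×2 + 10×1 + 19×0 = 32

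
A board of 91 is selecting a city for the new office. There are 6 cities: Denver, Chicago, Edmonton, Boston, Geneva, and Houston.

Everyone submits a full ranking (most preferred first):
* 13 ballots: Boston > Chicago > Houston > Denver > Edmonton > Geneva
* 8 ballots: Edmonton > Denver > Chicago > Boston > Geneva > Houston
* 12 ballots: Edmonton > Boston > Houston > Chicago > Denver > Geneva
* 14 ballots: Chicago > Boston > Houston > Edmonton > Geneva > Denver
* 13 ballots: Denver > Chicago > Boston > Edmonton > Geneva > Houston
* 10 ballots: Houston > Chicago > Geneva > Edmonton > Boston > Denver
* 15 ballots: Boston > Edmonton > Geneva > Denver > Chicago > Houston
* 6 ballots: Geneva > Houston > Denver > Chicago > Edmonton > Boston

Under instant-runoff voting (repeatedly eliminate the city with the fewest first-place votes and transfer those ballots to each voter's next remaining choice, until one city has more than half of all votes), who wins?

Chicago

Round 1: Denver 13, Chicago 14, Edmonton 20, Boston 28, Geneva 6, Houston 10. Geneva eliminated.
Round 2: Denver 13, Chicago 14, Edmonton 20, Boston 28, Houston 16. Denver eliminated.
Round 3: Chicago 27, Edmonton 20, Boston 28, Houston 16. Houston eliminated.
Round 4: Chicago 43, Edmonton 20, Boston 28. Edmonton eliminated.
Round 5: Chicago 51, Boston 40. Chicago has a majority (≥46).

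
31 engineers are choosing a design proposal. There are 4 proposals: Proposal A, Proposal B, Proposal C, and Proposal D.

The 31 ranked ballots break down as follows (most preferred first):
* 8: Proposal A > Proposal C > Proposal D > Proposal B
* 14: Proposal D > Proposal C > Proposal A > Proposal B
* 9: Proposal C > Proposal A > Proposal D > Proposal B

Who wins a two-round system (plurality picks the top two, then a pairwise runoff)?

Proposal C

Round 1 first-place votes: Proposal A 8, Proposal B 0, Proposal C 9, Proposal D 14. Proposal D and Proposal C advance.
Runoff: Proposal D is ranked above Proposal C on 14 ballots, Proposal C above Proposal D on 17.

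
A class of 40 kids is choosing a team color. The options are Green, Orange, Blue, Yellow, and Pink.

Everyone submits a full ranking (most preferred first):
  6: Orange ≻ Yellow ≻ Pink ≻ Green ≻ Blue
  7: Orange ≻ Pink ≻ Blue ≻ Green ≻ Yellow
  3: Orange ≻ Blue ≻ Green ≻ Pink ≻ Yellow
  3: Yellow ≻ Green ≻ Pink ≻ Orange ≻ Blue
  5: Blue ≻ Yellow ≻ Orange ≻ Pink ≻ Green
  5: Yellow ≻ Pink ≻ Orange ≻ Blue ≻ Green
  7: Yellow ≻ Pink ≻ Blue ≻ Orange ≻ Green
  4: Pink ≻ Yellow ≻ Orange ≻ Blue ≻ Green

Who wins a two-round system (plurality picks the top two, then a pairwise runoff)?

Round 1 first-place votes: Green 0, Orange 16, Blue 5, Yellow 15, Pink 4. Orange and Yellow advance.
Runoff: Orange is ranked above Yellow on 16 ballots, Yellow above Orange on 24.

Yellow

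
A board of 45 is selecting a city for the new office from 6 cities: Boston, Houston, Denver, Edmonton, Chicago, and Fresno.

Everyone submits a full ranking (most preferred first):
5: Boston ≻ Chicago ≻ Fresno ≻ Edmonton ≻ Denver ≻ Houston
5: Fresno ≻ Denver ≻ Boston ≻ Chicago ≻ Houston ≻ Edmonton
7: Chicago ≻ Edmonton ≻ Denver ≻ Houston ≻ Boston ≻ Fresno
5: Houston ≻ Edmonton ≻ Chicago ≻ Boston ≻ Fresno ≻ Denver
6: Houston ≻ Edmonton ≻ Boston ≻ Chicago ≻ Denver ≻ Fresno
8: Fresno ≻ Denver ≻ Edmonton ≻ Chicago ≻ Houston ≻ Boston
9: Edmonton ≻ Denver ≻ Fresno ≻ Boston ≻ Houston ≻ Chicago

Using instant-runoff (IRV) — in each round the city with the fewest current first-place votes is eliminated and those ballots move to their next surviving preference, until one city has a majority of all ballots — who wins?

Round 1: Boston 5, Houston 11, Denver 0, Edmonton 9, Chicago 7, Fresno 13. Denver eliminated.
Round 2: Boston 5, Houston 11, Edmonton 9, Chicago 7, Fresno 13. Boston eliminated.
Round 3: Houston 11, Edmonton 9, Chicago 12, Fresno 13. Edmonton eliminated.
Round 4: Houston 11, Chicago 12, Fresno 22. Houston eliminated.
Round 5: Chicago 23, Fresno 22. Chicago has a majority (≥23).

Chicago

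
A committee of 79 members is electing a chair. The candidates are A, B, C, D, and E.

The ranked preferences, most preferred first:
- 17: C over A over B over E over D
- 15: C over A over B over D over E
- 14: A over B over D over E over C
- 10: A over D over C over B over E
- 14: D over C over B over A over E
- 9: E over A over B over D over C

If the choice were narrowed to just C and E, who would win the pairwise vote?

C

C is ranked above E on 56 ballots; E above C on 23.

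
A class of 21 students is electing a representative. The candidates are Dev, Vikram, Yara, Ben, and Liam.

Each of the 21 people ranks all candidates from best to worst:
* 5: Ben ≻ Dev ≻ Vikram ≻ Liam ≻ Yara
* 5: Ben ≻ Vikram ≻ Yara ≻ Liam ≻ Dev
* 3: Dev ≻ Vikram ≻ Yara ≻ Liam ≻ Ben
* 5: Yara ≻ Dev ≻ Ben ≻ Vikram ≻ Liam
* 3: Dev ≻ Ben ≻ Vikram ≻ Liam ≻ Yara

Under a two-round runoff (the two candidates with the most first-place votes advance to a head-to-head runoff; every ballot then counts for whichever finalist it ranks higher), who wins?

Dev

Round 1 first-place votes: Dev 6, Vikram 0, Yara 5, Ben 10, Liam 0. Ben and Dev advance.
Runoff: Ben is ranked above Dev on 10 ballots, Dev above Ben on 11.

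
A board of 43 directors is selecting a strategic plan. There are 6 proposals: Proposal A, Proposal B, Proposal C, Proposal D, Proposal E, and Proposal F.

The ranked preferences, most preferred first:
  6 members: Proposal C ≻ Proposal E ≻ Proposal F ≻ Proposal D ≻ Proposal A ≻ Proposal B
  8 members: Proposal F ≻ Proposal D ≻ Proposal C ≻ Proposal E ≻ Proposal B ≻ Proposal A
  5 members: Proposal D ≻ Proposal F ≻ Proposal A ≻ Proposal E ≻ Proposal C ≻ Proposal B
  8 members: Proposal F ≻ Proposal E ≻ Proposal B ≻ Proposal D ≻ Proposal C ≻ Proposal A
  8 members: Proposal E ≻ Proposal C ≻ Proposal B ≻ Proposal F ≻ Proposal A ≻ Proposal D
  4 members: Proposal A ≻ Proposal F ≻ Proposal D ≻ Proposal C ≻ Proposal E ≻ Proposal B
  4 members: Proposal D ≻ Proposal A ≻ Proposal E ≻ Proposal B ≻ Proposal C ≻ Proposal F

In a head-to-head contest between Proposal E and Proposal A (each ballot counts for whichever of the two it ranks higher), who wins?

Proposal E is ranked above Proposal A on 30 ballots; Proposal A above Proposal E on 13.

Proposal E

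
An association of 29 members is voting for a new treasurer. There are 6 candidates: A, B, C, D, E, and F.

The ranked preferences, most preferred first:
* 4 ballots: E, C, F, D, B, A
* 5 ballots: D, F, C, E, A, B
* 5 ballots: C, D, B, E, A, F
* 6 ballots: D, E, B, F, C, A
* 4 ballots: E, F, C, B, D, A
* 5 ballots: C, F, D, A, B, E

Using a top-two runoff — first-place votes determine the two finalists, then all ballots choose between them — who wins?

Round 1 first-place votes: A 0, B 0, C 10, D 11, E 8, F 0. D and C advance.
Runoff: D is ranked above C on 11 ballots, C above D on 18.

C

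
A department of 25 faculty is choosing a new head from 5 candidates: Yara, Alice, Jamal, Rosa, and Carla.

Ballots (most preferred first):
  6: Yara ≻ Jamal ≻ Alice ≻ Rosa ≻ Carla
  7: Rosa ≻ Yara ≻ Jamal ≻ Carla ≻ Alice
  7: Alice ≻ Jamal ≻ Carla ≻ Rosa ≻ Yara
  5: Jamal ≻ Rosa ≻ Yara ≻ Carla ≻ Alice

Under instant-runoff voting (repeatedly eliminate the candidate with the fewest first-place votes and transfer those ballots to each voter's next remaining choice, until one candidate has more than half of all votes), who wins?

Round 1: Yara 6, Alice 7, Jamal 5, Rosa 7, Carla 0. Carla eliminated.
Round 2: Yara 6, Alice 7, Jamal 5, Rosa 7. Jamal eliminated.
Round 3: Yara 6, Alice 7, Rosa 12. Yara eliminated.
Round 4: Alice 13, Rosa 12. Alice has a majority (≥13).

Alice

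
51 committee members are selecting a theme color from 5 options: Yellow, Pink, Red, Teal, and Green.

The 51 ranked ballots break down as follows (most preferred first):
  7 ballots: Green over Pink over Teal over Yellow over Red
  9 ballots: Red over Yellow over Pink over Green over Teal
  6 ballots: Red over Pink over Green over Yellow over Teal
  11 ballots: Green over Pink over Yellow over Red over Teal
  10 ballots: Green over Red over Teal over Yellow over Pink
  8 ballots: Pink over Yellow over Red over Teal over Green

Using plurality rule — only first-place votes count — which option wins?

First-place votes: Yellow 0, Pink 8, Red 15, Teal 0, Green 28.

Green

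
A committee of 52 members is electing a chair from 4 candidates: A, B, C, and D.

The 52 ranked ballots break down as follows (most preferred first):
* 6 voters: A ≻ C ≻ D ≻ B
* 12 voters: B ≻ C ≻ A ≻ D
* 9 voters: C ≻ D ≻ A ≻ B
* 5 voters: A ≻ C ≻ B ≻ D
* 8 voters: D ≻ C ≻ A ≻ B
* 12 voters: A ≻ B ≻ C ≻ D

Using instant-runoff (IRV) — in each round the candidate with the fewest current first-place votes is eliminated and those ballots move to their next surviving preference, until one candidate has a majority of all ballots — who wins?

C

Round 1: A 23, B 12, C 9, D 8. D eliminated.
Round 2: A 23, B 12, C 17. B eliminated.
Round 3: A 23, C 29. C has a majority (≥27).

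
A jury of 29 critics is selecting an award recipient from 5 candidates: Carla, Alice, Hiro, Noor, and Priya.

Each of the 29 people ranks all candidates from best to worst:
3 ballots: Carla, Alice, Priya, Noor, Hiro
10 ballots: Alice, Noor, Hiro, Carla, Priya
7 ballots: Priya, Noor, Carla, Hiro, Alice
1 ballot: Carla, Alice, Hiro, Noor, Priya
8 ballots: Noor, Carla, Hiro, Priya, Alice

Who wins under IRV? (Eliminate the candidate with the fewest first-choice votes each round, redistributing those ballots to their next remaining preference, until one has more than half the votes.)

Noor

Round 1: Carla 4, Alice 10, Hiro 0, Noor 8, Priya 7. Hiro eliminated.
Round 2: Carla 4, Alice 10, Noor 8, Priya 7. Carla eliminated.
Round 3: Alice 14, Noor 8, Priya 7. Priya eliminated.
Round 4: Alice 14, Noor 15. Noor has a majority (≥15).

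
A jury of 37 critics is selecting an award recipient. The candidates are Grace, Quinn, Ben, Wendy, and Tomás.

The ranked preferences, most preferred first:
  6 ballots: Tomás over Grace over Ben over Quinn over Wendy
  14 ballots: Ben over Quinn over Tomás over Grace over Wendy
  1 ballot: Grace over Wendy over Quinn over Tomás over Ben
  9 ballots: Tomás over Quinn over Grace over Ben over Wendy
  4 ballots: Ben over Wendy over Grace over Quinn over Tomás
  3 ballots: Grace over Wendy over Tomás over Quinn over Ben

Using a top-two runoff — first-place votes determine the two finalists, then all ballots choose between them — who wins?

Tomás

Round 1 first-place votes: Grace 4, Quinn 0, Ben 18, Wendy 0, Tomás 15. Ben and Tomás advance.
Runoff: Ben is ranked above Tomás on 18 ballots, Tomás above Ben on 19.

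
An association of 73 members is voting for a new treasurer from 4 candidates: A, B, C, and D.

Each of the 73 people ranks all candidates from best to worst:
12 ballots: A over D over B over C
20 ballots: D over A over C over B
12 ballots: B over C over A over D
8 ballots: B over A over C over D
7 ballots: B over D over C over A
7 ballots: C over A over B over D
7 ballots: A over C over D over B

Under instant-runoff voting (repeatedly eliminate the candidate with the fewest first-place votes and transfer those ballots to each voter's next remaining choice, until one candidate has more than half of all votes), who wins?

Round 1: A 19, B 27, C 7, D 20. C eliminated.
Round 2: A 26, B 27, D 20. D eliminated.
Round 3: A 46, B 27. A has a majority (≥37).

A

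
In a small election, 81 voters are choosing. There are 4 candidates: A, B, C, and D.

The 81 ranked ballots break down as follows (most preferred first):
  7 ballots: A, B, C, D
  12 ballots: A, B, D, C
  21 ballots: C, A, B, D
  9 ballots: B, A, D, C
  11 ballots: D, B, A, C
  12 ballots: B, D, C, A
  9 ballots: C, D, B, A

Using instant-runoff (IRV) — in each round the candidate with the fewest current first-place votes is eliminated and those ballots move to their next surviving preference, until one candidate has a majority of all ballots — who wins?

Round 1: A 19, B 21, C 30, D 11. D eliminated.
Round 2: A 19, B 32, C 30. A eliminated.
Round 3: B 51, C 30. B has a majority (≥41).

B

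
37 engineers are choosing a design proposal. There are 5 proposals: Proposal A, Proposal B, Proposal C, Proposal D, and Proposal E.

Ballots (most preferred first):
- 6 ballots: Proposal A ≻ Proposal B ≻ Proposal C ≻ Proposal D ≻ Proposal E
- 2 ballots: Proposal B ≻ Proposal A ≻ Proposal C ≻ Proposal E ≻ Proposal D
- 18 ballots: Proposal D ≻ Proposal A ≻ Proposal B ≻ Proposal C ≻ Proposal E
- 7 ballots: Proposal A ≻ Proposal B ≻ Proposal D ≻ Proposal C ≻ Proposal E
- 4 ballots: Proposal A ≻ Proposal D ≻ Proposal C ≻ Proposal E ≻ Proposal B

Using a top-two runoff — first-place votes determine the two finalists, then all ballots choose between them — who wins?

Proposal A

Round 1 first-place votes: Proposal A 17, Proposal B 2, Proposal C 0, Proposal D 18, Proposal E 0. Proposal D and Proposal A advance.
Runoff: Proposal D is ranked above Proposal A on 18 ballots, Proposal A above Proposal D on 19.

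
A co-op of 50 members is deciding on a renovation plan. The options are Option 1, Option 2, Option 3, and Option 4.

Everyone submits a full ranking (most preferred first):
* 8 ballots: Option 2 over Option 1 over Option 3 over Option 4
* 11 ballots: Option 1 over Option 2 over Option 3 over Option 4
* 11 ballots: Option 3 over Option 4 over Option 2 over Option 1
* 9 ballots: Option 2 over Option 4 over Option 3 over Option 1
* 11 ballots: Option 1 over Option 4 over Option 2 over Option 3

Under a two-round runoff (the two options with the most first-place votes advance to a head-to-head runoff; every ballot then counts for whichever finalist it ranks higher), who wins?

Round 1 first-place votes: Option 1 22, Option 2 17, Option 3 11, Option 4 0. Option 1 and Option 2 advance.
Runoff: Option 1 is ranked above Option 2 on 22 ballots, Option 2 above Option 1 on 28.

Option 2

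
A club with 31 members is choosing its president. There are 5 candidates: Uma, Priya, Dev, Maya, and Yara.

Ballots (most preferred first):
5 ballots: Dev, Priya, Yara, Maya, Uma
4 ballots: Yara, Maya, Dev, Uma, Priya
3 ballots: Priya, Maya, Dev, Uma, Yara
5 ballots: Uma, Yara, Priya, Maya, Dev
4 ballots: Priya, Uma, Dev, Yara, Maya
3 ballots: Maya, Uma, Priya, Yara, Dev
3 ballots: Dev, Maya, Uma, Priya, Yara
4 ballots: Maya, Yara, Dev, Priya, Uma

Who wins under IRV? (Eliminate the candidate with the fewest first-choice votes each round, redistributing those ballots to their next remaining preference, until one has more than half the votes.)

Priya

Round 1: Uma 5, Priya 7, Dev 8, Maya 7, Yara 4. Yara eliminated.
Round 2: Uma 5, Priya 7, Dev 8, Maya 11. Uma eliminated.
Round 3: Priya 12, Dev 8, Maya 11. Dev eliminated.
Round 4: Priya 17, Maya 14. Priya has a majority (≥16).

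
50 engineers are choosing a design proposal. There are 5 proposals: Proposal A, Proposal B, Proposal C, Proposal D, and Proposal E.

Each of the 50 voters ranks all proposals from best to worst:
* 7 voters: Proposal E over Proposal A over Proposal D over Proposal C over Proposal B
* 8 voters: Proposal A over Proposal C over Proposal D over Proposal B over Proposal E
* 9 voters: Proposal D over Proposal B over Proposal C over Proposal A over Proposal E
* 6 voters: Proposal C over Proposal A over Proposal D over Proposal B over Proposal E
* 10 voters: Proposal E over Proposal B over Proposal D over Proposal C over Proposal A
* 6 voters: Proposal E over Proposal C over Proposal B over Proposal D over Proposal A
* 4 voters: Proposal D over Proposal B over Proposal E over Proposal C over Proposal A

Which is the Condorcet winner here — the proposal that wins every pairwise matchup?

Proposal D vs Proposal A: 29–21
Proposal D vs Proposal B: 34–16
Proposal D vs Proposal C: 30–20
Proposal D vs Proposal E: 27–23
Proposal D beats every other proposal.

Proposal D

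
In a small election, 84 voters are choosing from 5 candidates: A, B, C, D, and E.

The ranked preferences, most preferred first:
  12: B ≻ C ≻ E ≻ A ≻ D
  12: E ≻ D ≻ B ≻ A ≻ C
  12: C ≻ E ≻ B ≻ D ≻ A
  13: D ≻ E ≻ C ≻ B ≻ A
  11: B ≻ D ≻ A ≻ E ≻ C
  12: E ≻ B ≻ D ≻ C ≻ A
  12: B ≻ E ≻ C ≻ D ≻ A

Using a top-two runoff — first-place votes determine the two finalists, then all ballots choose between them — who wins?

Round 1 first-place votes: A 0, B 35, C 12, D 13, E 24. B and E advance.
Runoff: B is ranked above E on 35 ballots, E above B on 49.

E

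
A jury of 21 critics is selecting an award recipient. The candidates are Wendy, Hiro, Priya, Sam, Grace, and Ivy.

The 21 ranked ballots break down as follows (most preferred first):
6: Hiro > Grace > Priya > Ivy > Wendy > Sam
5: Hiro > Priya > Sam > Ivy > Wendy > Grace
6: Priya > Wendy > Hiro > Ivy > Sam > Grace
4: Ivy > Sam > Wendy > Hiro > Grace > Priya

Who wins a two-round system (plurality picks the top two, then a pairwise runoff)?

Round 1 first-place votes: Wendy 0, Hiro 11, Priya 6, Sam 0, Grace 0, Ivy 4. Hiro and Priya advance.
Runoff: Hiro is ranked above Priya on 15 ballots, Priya above Hiro on 6.

Hiro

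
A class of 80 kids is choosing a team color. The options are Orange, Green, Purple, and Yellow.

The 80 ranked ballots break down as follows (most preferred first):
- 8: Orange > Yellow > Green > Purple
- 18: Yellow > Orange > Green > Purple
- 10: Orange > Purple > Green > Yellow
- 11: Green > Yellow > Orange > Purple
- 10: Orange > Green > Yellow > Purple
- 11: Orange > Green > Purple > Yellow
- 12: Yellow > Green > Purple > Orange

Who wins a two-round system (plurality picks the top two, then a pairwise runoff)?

Round 1 first-place votes: Orange 39, Green 11, Purple 0, Yellow 30. Orange and Yellow advance.
Runoff: Orange is ranked above Yellow on 39 ballots, Yellow above Orange on 41.

Yellow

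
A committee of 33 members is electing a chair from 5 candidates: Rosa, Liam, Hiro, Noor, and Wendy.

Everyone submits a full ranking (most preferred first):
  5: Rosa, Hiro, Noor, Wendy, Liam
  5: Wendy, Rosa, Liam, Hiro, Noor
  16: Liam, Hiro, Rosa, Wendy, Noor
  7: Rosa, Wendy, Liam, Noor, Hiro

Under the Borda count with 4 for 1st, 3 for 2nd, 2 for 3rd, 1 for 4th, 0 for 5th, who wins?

Rosa: 5×4 + 5×3 + 16×2 + 7×4 = 95
Liam: 5×0 + 5×2 + 16×4 + 7×2 = 88
Hiro: 5×3 + 5×1 + 16×3 + 7×0 = 68
Noor: 5×2 + 5×0 + 16×0 + 7×1 = 17
Wendy: 5×1 + 5×4 + 16×1 + 7×3 = 62

Rosa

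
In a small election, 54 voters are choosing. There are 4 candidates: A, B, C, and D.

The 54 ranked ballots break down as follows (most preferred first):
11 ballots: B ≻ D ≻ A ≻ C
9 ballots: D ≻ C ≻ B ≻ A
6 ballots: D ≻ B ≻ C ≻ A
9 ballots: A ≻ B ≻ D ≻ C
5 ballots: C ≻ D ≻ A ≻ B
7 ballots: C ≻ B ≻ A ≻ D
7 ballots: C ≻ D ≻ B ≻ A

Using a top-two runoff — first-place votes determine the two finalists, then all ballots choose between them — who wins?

Round 1 first-place votes: A 9, B 11, C 19, D 15. C and D advance.
Runoff: C is ranked above D on 19 ballots, D above C on 35.

D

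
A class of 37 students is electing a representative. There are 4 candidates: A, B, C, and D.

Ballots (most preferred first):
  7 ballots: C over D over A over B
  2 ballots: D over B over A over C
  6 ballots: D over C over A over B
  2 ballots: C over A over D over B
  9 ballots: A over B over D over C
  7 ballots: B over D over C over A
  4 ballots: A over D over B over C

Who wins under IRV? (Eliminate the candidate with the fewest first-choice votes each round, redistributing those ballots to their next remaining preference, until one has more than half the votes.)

Round 1: A 13, B 7, C 9, D 8. B eliminated.
Round 2: A 13, C 9, D 15. C eliminated.
Round 3: A 15, D 22. D has a majority (≥19).

D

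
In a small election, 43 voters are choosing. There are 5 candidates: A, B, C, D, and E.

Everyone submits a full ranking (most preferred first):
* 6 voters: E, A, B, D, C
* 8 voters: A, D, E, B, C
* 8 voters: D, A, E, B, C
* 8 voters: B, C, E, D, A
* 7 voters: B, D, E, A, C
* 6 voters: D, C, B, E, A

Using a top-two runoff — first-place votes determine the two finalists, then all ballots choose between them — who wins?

D

Round 1 first-place votes: A 8, B 15, C 0, D 14, E 6. B and D advance.
Runoff: B is ranked above D on 21 ballots, D above B on 22.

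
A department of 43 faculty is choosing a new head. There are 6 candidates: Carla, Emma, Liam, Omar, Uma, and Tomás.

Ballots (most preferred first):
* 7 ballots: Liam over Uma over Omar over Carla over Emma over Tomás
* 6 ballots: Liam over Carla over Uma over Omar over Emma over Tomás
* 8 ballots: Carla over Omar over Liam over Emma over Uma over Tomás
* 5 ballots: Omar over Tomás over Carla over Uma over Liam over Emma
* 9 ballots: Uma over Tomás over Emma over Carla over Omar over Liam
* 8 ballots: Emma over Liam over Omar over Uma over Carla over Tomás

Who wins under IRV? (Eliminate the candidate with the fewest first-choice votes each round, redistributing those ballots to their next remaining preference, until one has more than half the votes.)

Carla

Round 1: Carla 8, Emma 8, Liam 13, Omar 5, Uma 9, Tomás 0. Tomás eliminated.
Round 2: Carla 8, Emma 8, Liam 13, Omar 5, Uma 9. Omar eliminated.
Round 3: Carla 13, Emma 8, Liam 13, Uma 9. Emma eliminated.
Round 4: Carla 13, Liam 21, Uma 9. Uma eliminated.
Round 5: Carla 22, Liam 21. Carla has a majority (≥22).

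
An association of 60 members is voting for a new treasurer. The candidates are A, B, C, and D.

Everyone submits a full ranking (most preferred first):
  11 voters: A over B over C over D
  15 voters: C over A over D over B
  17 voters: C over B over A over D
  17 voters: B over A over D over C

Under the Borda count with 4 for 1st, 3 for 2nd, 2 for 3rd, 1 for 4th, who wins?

A

A: 11×4 + 15×3 + 17×2 + 17×3 = 174
B: 11×3 + 15×1 + 17×3 + 17×4 = 167
C: 11×2 + 15×4 + 17×4 + 17×1 = 167
D: 11×1 + 15×2 + 17×1 + 17×2 = 92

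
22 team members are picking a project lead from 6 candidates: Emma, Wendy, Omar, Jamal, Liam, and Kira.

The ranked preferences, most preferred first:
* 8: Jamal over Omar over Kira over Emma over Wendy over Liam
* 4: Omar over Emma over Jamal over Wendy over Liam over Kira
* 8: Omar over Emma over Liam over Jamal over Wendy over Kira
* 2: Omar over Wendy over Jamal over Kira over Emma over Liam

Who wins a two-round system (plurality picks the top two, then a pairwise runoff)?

Omar

Round 1 first-place votes: Emma 0, Wendy 0, Omar 14, Jamal 8, Liam 0, Kira 0. Omar and Jamal advance.
Runoff: Omar is ranked above Jamal on 14 ballots, Jamal above Omar on 8.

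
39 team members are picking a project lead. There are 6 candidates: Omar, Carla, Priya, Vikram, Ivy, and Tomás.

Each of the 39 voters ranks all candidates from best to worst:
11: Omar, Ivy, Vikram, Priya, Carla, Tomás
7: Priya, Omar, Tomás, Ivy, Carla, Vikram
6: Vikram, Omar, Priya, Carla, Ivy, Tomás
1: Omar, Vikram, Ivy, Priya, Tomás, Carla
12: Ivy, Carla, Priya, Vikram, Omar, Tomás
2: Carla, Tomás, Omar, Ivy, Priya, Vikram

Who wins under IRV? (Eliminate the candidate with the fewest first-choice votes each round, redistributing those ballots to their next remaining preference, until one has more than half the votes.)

Omar

Round 1: Omar 12, Carla 2, Priya 7, Vikram 6, Ivy 12, Tomás 0. Tomás eliminated.
Round 2: Omar 12, Carla 2, Priya 7, Vikram 6, Ivy 12. Carla eliminated.
Round 3: Omar 14, Priya 7, Vikram 6, Ivy 12. Vikram eliminated.
Round 4: Omar 20, Priya 7, Ivy 12. Omar has a majority (≥20).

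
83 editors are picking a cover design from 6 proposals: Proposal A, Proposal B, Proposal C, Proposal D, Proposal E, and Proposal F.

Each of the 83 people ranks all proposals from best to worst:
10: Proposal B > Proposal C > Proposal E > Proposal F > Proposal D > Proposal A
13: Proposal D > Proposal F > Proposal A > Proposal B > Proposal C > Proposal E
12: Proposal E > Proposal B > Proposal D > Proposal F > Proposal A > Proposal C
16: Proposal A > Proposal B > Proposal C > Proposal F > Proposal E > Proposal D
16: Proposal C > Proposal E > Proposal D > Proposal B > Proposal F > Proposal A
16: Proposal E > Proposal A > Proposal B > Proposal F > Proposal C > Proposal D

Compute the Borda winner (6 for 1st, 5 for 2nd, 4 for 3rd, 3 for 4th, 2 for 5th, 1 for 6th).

Proposal A: 10×1 + 13×4 + 12×2 + 16×6 + 16×1 + 16×5 = 278
Proposal B: 10×6 + 13×3 + 12×5 + 16×5 + 16×3 + 16×4 = 351
Proposal C: 10×5 + 13×2 + 12×1 + 16×4 + 16×6 + 16×2 = 280
Proposal D: 10×2 + 13×6 + 12×4 + 16×1 + 16×4 + 16×1 = 242
Proposal E: 10×4 + 13×1 + 12×6 + 16×2 + 16×5 + 16×6 = 333
Proposal F: 10×3 + 13×5 + 12×3 + 16×3 + 16×2 + 16×3 = 259

Proposal B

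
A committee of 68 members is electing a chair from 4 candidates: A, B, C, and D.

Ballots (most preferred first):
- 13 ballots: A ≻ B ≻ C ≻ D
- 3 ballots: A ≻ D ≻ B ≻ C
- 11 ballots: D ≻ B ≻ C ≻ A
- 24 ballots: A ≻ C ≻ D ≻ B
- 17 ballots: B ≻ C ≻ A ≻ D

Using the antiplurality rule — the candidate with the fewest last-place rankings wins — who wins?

C

Last-place votes: A 11, B 24, C 3, D 30.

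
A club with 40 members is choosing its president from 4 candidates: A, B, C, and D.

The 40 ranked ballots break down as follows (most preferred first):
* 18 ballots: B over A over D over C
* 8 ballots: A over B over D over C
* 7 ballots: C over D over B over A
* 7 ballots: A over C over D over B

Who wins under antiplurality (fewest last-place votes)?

D

Last-place votes: A 7, B 7, C 26, D 0.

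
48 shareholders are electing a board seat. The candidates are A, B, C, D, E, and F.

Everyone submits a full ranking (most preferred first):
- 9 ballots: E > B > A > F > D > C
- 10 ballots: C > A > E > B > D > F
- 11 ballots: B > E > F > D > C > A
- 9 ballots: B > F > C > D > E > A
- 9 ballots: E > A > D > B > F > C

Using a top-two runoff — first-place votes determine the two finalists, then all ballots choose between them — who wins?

Round 1 first-place votes: A 0, B 20, C 10, D 0, E 18, F 0. B and E advance.
Runoff: B is ranked above E on 20 ballots, E above B on 28.

E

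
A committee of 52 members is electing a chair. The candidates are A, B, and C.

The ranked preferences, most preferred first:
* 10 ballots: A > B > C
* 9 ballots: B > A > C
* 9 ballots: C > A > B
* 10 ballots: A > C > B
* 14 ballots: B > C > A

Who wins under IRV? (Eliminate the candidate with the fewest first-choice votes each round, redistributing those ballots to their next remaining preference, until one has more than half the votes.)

Round 1: A 20, B 23, C 9. C eliminated.
Round 2: A 29, B 23. A has a majority (≥27).

A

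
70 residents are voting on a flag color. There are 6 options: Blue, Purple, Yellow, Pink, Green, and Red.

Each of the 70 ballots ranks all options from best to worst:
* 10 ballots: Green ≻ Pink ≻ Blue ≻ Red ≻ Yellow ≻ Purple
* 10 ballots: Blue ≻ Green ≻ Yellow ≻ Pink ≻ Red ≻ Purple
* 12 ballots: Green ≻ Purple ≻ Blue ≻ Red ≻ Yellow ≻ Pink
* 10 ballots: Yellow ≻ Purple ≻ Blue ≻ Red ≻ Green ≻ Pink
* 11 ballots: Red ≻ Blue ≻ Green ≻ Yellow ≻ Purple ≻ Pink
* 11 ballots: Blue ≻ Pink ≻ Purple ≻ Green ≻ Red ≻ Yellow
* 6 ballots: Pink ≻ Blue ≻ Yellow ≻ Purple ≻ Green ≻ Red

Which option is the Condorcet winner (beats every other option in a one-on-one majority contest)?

Blue vs Purple: 48–22
Blue vs Yellow: 60–10
Blue vs Pink: 54–16
Blue vs Green: 48–22
Blue vs Red: 59–11
Blue beats every other option.

Blue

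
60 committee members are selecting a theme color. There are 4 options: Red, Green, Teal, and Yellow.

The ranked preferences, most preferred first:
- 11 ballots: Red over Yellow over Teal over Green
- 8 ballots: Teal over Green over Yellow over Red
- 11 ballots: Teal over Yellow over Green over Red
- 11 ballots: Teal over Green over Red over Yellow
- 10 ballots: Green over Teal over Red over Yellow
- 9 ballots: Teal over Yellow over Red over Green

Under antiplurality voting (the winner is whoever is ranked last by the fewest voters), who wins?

Last-place votes: Red 19, Green 20, Teal 0, Yellow 21.

Teal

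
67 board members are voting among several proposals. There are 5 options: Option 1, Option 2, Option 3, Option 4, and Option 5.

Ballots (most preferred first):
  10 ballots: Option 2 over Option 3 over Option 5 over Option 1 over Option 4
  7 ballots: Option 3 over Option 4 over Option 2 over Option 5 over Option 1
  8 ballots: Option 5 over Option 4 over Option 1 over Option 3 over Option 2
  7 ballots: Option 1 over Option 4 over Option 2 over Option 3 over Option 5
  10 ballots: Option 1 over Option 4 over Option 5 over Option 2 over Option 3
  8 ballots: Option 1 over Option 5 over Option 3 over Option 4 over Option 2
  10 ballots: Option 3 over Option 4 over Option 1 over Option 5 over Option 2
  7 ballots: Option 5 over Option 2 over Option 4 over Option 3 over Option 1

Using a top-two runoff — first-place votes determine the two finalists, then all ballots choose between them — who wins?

Option 3

Round 1 first-place votes: Option 1 25, Option 2 10, Option 3 17, Option 4 0, Option 5 15. Option 1 and Option 3 advance.
Runoff: Option 1 is ranked above Option 3 on 33 ballots, Option 3 above Option 1 on 34.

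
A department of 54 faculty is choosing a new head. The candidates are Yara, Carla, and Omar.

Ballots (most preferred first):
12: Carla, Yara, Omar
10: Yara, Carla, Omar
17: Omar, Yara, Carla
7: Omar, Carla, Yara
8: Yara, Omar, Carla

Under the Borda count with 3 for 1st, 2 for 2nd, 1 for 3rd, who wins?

Yara: 12×2 + 10×3 + 17×2 + 7×1 + 8×3 = 119
Carla: 12×3 + 10×2 + 17×1 + 7×2 + 8×1 = 95
Omar: 12×1 + 10×1 + 17×3 + 7×3 + 8×2 = 110

Yara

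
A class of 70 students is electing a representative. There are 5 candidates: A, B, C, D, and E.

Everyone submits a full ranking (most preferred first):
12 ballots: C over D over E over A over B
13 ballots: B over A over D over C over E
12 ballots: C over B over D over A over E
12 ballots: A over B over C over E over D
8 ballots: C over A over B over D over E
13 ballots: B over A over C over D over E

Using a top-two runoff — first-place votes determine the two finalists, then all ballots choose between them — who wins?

B

Round 1 first-place votes: A 12, B 26, C 32, D 0, E 0. C and B advance.
Runoff: C is ranked above B on 32 ballots, B above C on 38.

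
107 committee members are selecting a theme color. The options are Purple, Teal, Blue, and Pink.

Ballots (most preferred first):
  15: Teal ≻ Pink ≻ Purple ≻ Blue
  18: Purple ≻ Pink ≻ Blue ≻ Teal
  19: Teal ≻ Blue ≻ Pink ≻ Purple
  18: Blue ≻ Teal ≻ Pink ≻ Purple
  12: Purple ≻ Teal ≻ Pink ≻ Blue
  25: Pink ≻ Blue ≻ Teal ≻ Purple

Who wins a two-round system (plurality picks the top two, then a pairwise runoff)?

Round 1 first-place votes: Purple 30, Teal 34, Blue 18, Pink 25. Teal and Purple advance.
Runoff: Teal is ranked above Purple on 77 ballots, Purple above Teal on 30.

Teal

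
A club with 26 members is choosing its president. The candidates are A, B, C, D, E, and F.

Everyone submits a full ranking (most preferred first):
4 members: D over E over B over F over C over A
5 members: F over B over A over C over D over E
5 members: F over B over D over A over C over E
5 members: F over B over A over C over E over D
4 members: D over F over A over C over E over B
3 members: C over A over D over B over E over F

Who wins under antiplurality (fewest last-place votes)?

Last-place votes: A 4, B 4, C 0, D 5, E 10, F 3.

C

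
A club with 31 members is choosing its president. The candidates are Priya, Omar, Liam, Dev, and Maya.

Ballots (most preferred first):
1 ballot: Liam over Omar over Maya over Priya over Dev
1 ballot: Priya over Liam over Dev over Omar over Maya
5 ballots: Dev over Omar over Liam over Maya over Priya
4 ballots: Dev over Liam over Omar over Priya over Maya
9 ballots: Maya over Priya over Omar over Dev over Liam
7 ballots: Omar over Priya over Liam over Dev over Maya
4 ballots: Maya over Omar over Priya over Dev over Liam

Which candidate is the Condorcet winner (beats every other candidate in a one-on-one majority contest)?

Omar vs Priya: 21–10
Omar vs Liam: 25–6
Omar vs Dev: 21–10
Omar vs Maya: 18–13
Omar beats every other candidate.

Omar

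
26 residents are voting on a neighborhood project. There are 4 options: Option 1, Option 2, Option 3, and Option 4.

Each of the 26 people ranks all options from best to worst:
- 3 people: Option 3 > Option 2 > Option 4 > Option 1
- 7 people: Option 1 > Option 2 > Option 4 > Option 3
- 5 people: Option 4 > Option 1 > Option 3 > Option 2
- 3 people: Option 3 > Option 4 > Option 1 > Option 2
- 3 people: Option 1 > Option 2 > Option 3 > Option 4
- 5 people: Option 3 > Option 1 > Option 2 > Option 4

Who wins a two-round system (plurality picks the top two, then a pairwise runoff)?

Option 1

Round 1 first-place votes: Option 1 10, Option 2 0, Option 3 11, Option 4 5. Option 3 and Option 1 advance.
Runoff: Option 3 is ranked above Option 1 on 11 ballots, Option 1 above Option 3 on 15.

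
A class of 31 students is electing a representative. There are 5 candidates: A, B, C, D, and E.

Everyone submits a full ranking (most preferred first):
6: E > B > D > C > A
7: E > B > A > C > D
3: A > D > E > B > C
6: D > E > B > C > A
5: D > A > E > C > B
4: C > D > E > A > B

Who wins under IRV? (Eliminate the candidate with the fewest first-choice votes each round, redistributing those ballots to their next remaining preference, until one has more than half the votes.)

Round 1: A 3, B 0, C 4, D 11, E 13. B eliminated.
Round 2: A 3, C 4, D 11, E 13. A eliminated.
Round 3: C 4, D 14, E 13. C eliminated.
Round 4: D 18, E 13. D has a majority (≥16).

D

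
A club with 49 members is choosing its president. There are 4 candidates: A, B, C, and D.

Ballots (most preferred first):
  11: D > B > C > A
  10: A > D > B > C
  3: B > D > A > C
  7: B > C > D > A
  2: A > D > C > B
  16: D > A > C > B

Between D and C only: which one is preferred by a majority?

D is ranked above C on 42 ballots; C above D on 7.

D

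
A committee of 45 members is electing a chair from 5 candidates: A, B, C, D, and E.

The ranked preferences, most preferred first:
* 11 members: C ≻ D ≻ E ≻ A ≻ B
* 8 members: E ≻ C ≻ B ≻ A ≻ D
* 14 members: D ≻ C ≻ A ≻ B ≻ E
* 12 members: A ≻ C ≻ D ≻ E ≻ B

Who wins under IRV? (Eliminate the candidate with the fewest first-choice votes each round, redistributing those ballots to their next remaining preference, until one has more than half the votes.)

Round 1: A 12, B 0, C 11, D 14, E 8. B eliminated.
Round 2: A 12, C 11, D 14, E 8. E eliminated.
Round 3: A 12, C 19, D 14. A eliminated.
Round 4: C 31, D 14. C has a majority (≥23).

C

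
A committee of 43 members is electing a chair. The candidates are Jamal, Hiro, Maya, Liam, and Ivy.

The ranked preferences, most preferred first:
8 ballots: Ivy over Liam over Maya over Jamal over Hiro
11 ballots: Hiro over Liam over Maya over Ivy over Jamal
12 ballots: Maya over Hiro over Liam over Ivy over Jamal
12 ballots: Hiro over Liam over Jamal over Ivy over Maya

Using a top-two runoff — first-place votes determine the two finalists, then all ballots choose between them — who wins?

Hiro

Round 1 first-place votes: Jamal 0, Hiro 23, Maya 12, Liam 0, Ivy 8. Hiro and Maya advance.
Runoff: Hiro is ranked above Maya on 23 ballots, Maya above Hiro on 20.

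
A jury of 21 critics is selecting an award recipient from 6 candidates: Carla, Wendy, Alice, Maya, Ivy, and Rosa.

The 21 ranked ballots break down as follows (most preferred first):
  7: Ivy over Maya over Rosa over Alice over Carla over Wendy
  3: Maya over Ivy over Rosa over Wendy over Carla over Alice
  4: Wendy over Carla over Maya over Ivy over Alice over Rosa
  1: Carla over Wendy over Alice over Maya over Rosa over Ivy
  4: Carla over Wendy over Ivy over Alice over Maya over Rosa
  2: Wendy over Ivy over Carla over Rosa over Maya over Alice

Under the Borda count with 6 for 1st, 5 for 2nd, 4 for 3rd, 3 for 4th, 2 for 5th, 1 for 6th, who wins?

Ivy

Carla: 7×2 + 3×2 + 4×5 + 1×6 + 4×6 + 2×4 = 78
Wendy: 7×1 + 3×3 + 4×6 + 1×5 + 4×5 + 2×6 = 77
Alice: 7×3 + 3×1 + 4×2 + 1×4 + 4×3 + 2×1 = 50
Maya: 7×5 + 3×6 + 4×4 + 1×3 + 4×2 + 2×2 = 84
Ivy: 7×6 + 3×5 + 4×3 + 1×1 + 4×4 + 2×5 = 96
Rosa: 7×4 + 3×4 + 4×1 + 1×2 + 4×1 + 2×3 = 56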